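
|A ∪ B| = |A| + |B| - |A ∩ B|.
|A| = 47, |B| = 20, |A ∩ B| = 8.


|A ∪ B| = |A| + |B| - |A ∩ B|
= 47 + 20 - 8
= 59

|A ∪ B| = 59


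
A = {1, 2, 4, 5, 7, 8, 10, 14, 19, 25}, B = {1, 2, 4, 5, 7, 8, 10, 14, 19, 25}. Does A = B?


Two sets are equal iff they have exactly the same elements.
A = {1, 2, 4, 5, 7, 8, 10, 14, 19, 25}
B = {1, 2, 4, 5, 7, 8, 10, 14, 19, 25}
Same elements → A = B

Yes, A = B


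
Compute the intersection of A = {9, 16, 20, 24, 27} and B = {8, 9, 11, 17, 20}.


A ∩ B = elements in both A and B
A = {9, 16, 20, 24, 27}
B = {8, 9, 11, 17, 20}
A ∩ B = {9, 20}

A ∩ B = {9, 20}


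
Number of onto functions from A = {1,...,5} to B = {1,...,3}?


n = |A| = 5, k = |B| = 3. Surjections via inclusion-exclusion:
S(n,k) = Σ(-1)^i × C(k,i) × (k-i)^n, i=0 to k
i=0: (-1)^0×C(3,0)×3^5 = 243
i=1: (-1)^1×C(3,1)×2^5 = -96
i=2: (-1)^2×C(3,2)×1^5 = 3
i=3: (-1)^3×C(3,3)×0^5 = 0
Total = 150

Number of surjections = 150


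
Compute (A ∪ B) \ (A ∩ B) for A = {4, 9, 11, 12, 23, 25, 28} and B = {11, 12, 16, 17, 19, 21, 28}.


A △ B = (A \ B) ∪ (B \ A) = elements in exactly one of A or B
A \ B = {4, 9, 23, 25}
B \ A = {16, 17, 19, 21}
A △ B = {4, 9, 16, 17, 19, 21, 23, 25}

A △ B = {4, 9, 16, 17, 19, 21, 23, 25}


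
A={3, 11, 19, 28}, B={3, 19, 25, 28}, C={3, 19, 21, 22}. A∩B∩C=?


A ∩ B = {3, 19, 28}
(A ∩ B) ∩ C = {3, 19}

A ∩ B ∩ C = {3, 19}


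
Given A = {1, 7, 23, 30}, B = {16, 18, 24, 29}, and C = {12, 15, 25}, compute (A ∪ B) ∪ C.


A ∪ B = {1, 7, 16, 18, 23, 24, 29, 30}
(A ∪ B) ∪ C = {1, 7, 12, 15, 16, 18, 23, 24, 25, 29, 30}

A ∪ B ∪ C = {1, 7, 12, 15, 16, 18, 23, 24, 25, 29, 30}


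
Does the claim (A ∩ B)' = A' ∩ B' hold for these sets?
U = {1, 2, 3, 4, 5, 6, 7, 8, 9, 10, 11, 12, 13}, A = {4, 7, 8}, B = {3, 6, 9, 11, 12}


LHS: A ∩ B = ∅
(A ∩ B)' = U \ (A ∩ B) = {1, 2, 3, 4, 5, 6, 7, 8, 9, 10, 11, 12, 13}
A' = {1, 2, 3, 5, 6, 9, 10, 11, 12, 13}, B' = {1, 2, 4, 5, 7, 8, 10, 13}
Claimed RHS: A' ∩ B' = {1, 2, 5, 10, 13}
Identity is INVALID: LHS = {1, 2, 3, 4, 5, 6, 7, 8, 9, 10, 11, 12, 13} but the RHS claimed here equals {1, 2, 5, 10, 13}. The correct form is (A ∩ B)' = A' ∪ B'.

Identity is invalid: (A ∩ B)' = {1, 2, 3, 4, 5, 6, 7, 8, 9, 10, 11, 12, 13} but A' ∩ B' = {1, 2, 5, 10, 13}. The correct De Morgan law is (A ∩ B)' = A' ∪ B'.


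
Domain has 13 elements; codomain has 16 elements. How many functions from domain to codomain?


Each of |A| = 13 inputs maps to any of |B| = 16 outputs.
# functions = |B|^|A| = 16^13
= 4503599627370496

Number of functions = 4503599627370496


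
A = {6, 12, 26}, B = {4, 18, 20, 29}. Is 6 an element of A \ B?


A = {6, 12, 26}, B = {4, 18, 20, 29}
A \ B = elements in A but not in B
A \ B = {6, 12, 26}
Checking if 6 ∈ A \ B
6 is in A \ B → True

6 ∈ A \ B


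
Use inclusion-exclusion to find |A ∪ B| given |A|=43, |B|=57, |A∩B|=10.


|A ∪ B| = |A| + |B| - |A ∩ B|
= 43 + 57 - 10
= 90

|A ∪ B| = 90


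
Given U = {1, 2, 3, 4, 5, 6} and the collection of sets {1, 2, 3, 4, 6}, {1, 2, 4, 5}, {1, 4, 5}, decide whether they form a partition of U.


A partition requires: (1) non-empty parts, (2) pairwise disjoint, (3) union = U
Parts: {1, 2, 3, 4, 6}, {1, 2, 4, 5}, {1, 4, 5}
Union of parts: {1, 2, 3, 4, 5, 6}
U = {1, 2, 3, 4, 5, 6}
All non-empty? True
Pairwise disjoint? False
Covers U? True

No, not a valid partition


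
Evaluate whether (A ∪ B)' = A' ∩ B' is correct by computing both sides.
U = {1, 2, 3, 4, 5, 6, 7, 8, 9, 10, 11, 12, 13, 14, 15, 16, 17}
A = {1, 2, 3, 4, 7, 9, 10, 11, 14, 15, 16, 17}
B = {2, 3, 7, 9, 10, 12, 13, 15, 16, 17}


LHS: A ∪ B = {1, 2, 3, 4, 7, 9, 10, 11, 12, 13, 14, 15, 16, 17}
(A ∪ B)' = U \ (A ∪ B) = {5, 6, 8}
A' = {5, 6, 8, 12, 13}, B' = {1, 4, 5, 6, 8, 11, 14}
Claimed RHS: A' ∩ B' = {5, 6, 8}
Identity is VALID: LHS = RHS = {5, 6, 8} ✓

Identity is valid. (A ∪ B)' = A' ∩ B' = {5, 6, 8}


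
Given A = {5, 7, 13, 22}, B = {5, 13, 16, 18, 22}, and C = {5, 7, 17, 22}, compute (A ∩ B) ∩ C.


A ∩ B = {5, 13, 22}
(A ∩ B) ∩ C = {5, 22}

A ∩ B ∩ C = {5, 22}


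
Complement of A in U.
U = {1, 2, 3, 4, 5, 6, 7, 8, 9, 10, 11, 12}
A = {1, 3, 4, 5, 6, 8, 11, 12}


Aᶜ = U \ A = elements in U but not in A
U = {1, 2, 3, 4, 5, 6, 7, 8, 9, 10, 11, 12}
A = {1, 3, 4, 5, 6, 8, 11, 12}
Aᶜ = {2, 7, 9, 10}

Aᶜ = {2, 7, 9, 10}


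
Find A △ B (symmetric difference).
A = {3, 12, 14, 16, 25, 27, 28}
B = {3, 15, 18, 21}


A △ B = (A \ B) ∪ (B \ A) = elements in exactly one of A or B
A \ B = {12, 14, 16, 25, 27, 28}
B \ A = {15, 18, 21}
A △ B = {12, 14, 15, 16, 18, 21, 25, 27, 28}

A △ B = {12, 14, 15, 16, 18, 21, 25, 27, 28}


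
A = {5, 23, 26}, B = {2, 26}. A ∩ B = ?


A ∩ B = elements in both A and B
A = {5, 23, 26}
B = {2, 26}
A ∩ B = {26}

A ∩ B = {26}


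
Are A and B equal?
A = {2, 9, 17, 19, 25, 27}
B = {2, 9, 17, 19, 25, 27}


Two sets are equal iff they have exactly the same elements.
A = {2, 9, 17, 19, 25, 27}
B = {2, 9, 17, 19, 25, 27}
Same elements → A = B

Yes, A = B


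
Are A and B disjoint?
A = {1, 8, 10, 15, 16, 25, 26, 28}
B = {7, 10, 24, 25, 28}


Disjoint means A ∩ B = ∅.
A ∩ B = {10, 25, 28}
A ∩ B ≠ ∅, so A and B are NOT disjoint.

No, A and B are not disjoint (A ∩ B = {10, 25, 28})


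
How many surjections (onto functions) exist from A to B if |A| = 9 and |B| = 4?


n = |A| = 9, k = |B| = 4. Surjections via inclusion-exclusion:
S(n,k) = Σ(-1)^i × C(k,i) × (k-i)^n, i=0 to k
i=0: (-1)^0×C(4,0)×4^9 = 262144
i=1: (-1)^1×C(4,1)×3^9 = -78732
i=2: (-1)^2×C(4,2)×2^9 = 3072
i=3: (-1)^3×C(4,3)×1^9 = -4
i=4: (-1)^4×C(4,4)×0^9 = 0
Total = 186480

Number of surjections = 186480


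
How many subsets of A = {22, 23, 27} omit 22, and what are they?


A subset of A that omits 22 is a subset of A \ {22}, so there are 2^(n-1) = 2^2 = 4 of them.
Subsets excluding 22: ∅, {23}, {27}, {23, 27}

Subsets excluding 22 (4 total): ∅, {23}, {27}, {23, 27}


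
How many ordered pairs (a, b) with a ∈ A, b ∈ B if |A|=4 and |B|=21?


|A × B| = |A| × |B|
= 4 × 21
= 84

|A × B| = 84


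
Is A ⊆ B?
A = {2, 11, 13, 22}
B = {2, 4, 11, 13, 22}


A ⊆ B means every element of A is in B.
All elements of A are in B.
So A ⊆ B.

Yes, A ⊆ B


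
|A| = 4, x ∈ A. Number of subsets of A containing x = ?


Subsets of A containing x correspond to subsets of A \ {x}, which has 3 elements.
Count = 2^(n-1) = 2^3
= 8

Number of subsets containing x = 8


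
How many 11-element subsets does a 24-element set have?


C(n,k) = n! / (k!(n-k)!)
C(24,11) = 24! / (11!13!)
= 2496144

C(24,11) = 2496144


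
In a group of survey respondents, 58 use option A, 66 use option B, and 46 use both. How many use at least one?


|A ∪ B| = |A| + |B| - |A ∩ B|
= 58 + 66 - 46
= 78

|A ∪ B| = 78


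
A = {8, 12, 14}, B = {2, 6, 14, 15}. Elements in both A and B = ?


A = {8, 12, 14}
B = {2, 6, 14, 15}
Region: in both A and B
Elements: {14}

Elements in both A and B: {14}


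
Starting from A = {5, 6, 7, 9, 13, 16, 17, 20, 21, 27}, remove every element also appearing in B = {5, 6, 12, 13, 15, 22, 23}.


A \ B = elements in A but not in B
A = {5, 6, 7, 9, 13, 16, 17, 20, 21, 27}
B = {5, 6, 12, 13, 15, 22, 23}
Remove from A any elements in B
A \ B = {7, 9, 16, 17, 20, 21, 27}

A \ B = {7, 9, 16, 17, 20, 21, 27}


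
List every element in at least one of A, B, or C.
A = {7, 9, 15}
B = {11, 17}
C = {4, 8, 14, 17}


A ∪ B = {7, 9, 11, 15, 17}
(A ∪ B) ∪ C = {4, 7, 8, 9, 11, 14, 15, 17}

A ∪ B ∪ C = {4, 7, 8, 9, 11, 14, 15, 17}


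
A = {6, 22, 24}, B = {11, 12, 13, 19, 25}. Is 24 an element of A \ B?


A = {6, 22, 24}, B = {11, 12, 13, 19, 25}
A \ B = elements in A but not in B
A \ B = {6, 22, 24}
Checking if 24 ∈ A \ B
24 is in A \ B → True

24 ∈ A \ B


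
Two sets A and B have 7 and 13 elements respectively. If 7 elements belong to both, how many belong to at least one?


|A ∪ B| = |A| + |B| - |A ∩ B|
= 7 + 13 - 7
= 13

|A ∪ B| = 13


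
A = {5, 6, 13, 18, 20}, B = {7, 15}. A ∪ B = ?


A ∪ B = all elements in A or B (or both)
A = {5, 6, 13, 18, 20}
B = {7, 15}
A ∪ B = {5, 6, 7, 13, 15, 18, 20}

A ∪ B = {5, 6, 7, 13, 15, 18, 20}


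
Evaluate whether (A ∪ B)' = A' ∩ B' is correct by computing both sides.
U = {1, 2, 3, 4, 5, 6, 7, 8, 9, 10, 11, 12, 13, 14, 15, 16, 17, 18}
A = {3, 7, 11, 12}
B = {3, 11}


LHS: A ∪ B = {3, 7, 11, 12}
(A ∪ B)' = U \ (A ∪ B) = {1, 2, 4, 5, 6, 8, 9, 10, 13, 14, 15, 16, 17, 18}
A' = {1, 2, 4, 5, 6, 8, 9, 10, 13, 14, 15, 16, 17, 18}, B' = {1, 2, 4, 5, 6, 7, 8, 9, 10, 12, 13, 14, 15, 16, 17, 18}
Claimed RHS: A' ∩ B' = {1, 2, 4, 5, 6, 8, 9, 10, 13, 14, 15, 16, 17, 18}
Identity is VALID: LHS = RHS = {1, 2, 4, 5, 6, 8, 9, 10, 13, 14, 15, 16, 17, 18} ✓

Identity is valid. (A ∪ B)' = A' ∩ B' = {1, 2, 4, 5, 6, 8, 9, 10, 13, 14, 15, 16, 17, 18}


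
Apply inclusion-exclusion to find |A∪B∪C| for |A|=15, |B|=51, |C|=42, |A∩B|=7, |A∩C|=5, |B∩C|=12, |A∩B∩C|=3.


|A∪B∪C| = |A|+|B|+|C| - |A∩B|-|A∩C|-|B∩C| + |A∩B∩C|
= 15+51+42 - 7-5-12 + 3
= 108 - 24 + 3
= 87

|A ∪ B ∪ C| = 87


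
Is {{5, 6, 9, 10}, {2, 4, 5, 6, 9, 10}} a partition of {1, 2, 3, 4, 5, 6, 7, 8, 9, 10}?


A partition requires: (1) non-empty parts, (2) pairwise disjoint, (3) union = U
Parts: {5, 6, 9, 10}, {2, 4, 5, 6, 9, 10}
Union of parts: {2, 4, 5, 6, 9, 10}
U = {1, 2, 3, 4, 5, 6, 7, 8, 9, 10}
All non-empty? True
Pairwise disjoint? False
Covers U? False

No, not a valid partition


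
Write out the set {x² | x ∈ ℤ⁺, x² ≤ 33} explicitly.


Checking each candidate:
Condition: positive perfect squares ≤ 33
Result = {1, 4, 9, 16, 25}

{1, 4, 9, 16, 25}


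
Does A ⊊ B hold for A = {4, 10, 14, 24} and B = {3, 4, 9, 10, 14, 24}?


A ⊂ B requires: A ⊆ B AND A ≠ B.
A ⊆ B? Yes
A = B? No
A ⊂ B: Yes (A is a proper subset of B)

Yes, A ⊂ B


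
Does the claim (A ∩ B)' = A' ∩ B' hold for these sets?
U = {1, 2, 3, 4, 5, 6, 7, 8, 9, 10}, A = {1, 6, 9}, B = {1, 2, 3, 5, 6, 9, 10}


LHS: A ∩ B = {1, 6, 9}
(A ∩ B)' = U \ (A ∩ B) = {2, 3, 4, 5, 7, 8, 10}
A' = {2, 3, 4, 5, 7, 8, 10}, B' = {4, 7, 8}
Claimed RHS: A' ∩ B' = {4, 7, 8}
Identity is INVALID: LHS = {2, 3, 4, 5, 7, 8, 10} but the RHS claimed here equals {4, 7, 8}. The correct form is (A ∩ B)' = A' ∪ B'.

Identity is invalid: (A ∩ B)' = {2, 3, 4, 5, 7, 8, 10} but A' ∩ B' = {4, 7, 8}. The correct De Morgan law is (A ∩ B)' = A' ∪ B'.


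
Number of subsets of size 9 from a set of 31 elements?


C(n,k) = n! / (k!(n-k)!)
C(31,9) = 31! / (9!22!)
= 20160075

C(31,9) = 20160075


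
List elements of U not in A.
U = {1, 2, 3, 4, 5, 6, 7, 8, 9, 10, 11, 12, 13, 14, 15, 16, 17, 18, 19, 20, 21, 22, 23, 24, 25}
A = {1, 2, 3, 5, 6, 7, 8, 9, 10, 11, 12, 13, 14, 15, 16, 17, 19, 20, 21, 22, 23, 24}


Aᶜ = U \ A = elements in U but not in A
U = {1, 2, 3, 4, 5, 6, 7, 8, 9, 10, 11, 12, 13, 14, 15, 16, 17, 18, 19, 20, 21, 22, 23, 24, 25}
A = {1, 2, 3, 5, 6, 7, 8, 9, 10, 11, 12, 13, 14, 15, 16, 17, 19, 20, 21, 22, 23, 24}
Aᶜ = {4, 18, 25}

Aᶜ = {4, 18, 25}


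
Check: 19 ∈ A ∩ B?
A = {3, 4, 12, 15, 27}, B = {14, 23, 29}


A = {3, 4, 12, 15, 27}, B = {14, 23, 29}
A ∩ B = elements in both A and B
A ∩ B = ∅
Checking if 19 ∈ A ∩ B
19 is not in A ∩ B → False

19 ∉ A ∩ B


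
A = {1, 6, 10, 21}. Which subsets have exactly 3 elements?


|A| = 4, so A has C(4,3) = 4 subsets of size 3.
Enumerate by choosing 3 elements from A at a time:
{1, 6, 10}, {1, 6, 21}, {1, 10, 21}, {6, 10, 21}

3-element subsets (4 total): {1, 6, 10}, {1, 6, 21}, {1, 10, 21}, {6, 10, 21}


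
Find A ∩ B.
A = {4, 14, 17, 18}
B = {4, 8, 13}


A ∩ B = elements in both A and B
A = {4, 14, 17, 18}
B = {4, 8, 13}
A ∩ B = {4}

A ∩ B = {4}


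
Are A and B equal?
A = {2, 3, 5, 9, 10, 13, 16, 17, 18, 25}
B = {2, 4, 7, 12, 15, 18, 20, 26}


Two sets are equal iff they have exactly the same elements.
A = {2, 3, 5, 9, 10, 13, 16, 17, 18, 25}
B = {2, 4, 7, 12, 15, 18, 20, 26}
Differences: {3, 4, 5, 7, 9, 10, 12, 13, 15, 16, 17, 20, 25, 26}
A ≠ B

No, A ≠ B


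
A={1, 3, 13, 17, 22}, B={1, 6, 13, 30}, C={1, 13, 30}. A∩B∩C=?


A ∩ B = {1, 13}
(A ∩ B) ∩ C = {1, 13}

A ∩ B ∩ C = {1, 13}


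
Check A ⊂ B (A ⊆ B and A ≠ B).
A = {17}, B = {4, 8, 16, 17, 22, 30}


A ⊂ B requires: A ⊆ B AND A ≠ B.
A ⊆ B? Yes
A = B? No
A ⊂ B: Yes (A is a proper subset of B)

Yes, A ⊂ B


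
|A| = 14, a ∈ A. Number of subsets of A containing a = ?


Subsets of A containing a correspond to subsets of A \ {a}, which has 13 elements.
Count = 2^(n-1) = 2^13
= 8192

Number of subsets containing a = 8192


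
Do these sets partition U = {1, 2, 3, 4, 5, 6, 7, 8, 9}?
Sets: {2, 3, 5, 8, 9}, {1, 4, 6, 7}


A partition requires: (1) non-empty parts, (2) pairwise disjoint, (3) union = U
Parts: {2, 3, 5, 8, 9}, {1, 4, 6, 7}
Union of parts: {1, 2, 3, 4, 5, 6, 7, 8, 9}
U = {1, 2, 3, 4, 5, 6, 7, 8, 9}
All non-empty? True
Pairwise disjoint? True
Covers U? True

Yes, valid partition


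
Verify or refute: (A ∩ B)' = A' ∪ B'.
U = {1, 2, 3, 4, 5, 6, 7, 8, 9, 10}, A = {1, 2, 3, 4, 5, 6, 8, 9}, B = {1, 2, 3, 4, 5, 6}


LHS: A ∩ B = {1, 2, 3, 4, 5, 6}
(A ∩ B)' = U \ (A ∩ B) = {7, 8, 9, 10}
A' = {7, 10}, B' = {7, 8, 9, 10}
Claimed RHS: A' ∪ B' = {7, 8, 9, 10}
Identity is VALID: LHS = RHS = {7, 8, 9, 10} ✓

Identity is valid. (A ∩ B)' = A' ∪ B' = {7, 8, 9, 10}


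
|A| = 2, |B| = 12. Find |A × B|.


|A × B| = |A| × |B|
= 2 × 12
= 24

|A × B| = 24


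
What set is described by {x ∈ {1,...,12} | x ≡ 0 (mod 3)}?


Checking each candidate:
Condition: x in {1,...,12} with x ≡ 0 (mod 3)
Result = {3, 6, 9, 12}

{3, 6, 9, 12}


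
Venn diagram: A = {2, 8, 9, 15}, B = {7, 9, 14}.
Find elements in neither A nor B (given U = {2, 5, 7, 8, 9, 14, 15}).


A = {2, 8, 9, 15}
B = {7, 9, 14}
Region: in neither A nor B (given U = {2, 5, 7, 8, 9, 14, 15})
Elements: {5}

Elements in neither A nor B (given U = {2, 5, 7, 8, 9, 14, 15}): {5}


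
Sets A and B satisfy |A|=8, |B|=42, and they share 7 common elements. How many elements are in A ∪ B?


|A ∪ B| = |A| + |B| - |A ∩ B|
= 8 + 42 - 7
= 43

|A ∪ B| = 43


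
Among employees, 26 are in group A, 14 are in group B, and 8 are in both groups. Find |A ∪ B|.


|A ∪ B| = |A| + |B| - |A ∩ B|
= 26 + 14 - 8
= 32

|A ∪ B| = 32


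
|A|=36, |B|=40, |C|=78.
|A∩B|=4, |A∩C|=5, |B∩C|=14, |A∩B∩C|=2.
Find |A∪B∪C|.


|A∪B∪C| = |A|+|B|+|C| - |A∩B|-|A∩C|-|B∩C| + |A∩B∩C|
= 36+40+78 - 4-5-14 + 2
= 154 - 23 + 2
= 133

|A ∪ B ∪ C| = 133


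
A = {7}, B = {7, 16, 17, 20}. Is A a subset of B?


A ⊆ B means every element of A is in B.
All elements of A are in B.
So A ⊆ B.

Yes, A ⊆ B


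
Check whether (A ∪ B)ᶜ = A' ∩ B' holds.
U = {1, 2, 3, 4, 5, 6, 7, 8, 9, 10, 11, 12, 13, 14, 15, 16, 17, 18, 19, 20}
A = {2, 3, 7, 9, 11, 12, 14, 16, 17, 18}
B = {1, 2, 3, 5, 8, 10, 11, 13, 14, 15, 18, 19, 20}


LHS: A ∪ B = {1, 2, 3, 5, 7, 8, 9, 10, 11, 12, 13, 14, 15, 16, 17, 18, 19, 20}
(A ∪ B)' = U \ (A ∪ B) = {4, 6}
A' = {1, 4, 5, 6, 8, 10, 13, 15, 19, 20}, B' = {4, 6, 7, 9, 12, 16, 17}
Claimed RHS: A' ∩ B' = {4, 6}
Identity is VALID: LHS = RHS = {4, 6} ✓

Identity is valid. (A ∪ B)' = A' ∩ B' = {4, 6}


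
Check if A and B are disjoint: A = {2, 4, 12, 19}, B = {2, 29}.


Disjoint means A ∩ B = ∅.
A ∩ B = {2}
A ∩ B ≠ ∅, so A and B are NOT disjoint.

No, A and B are not disjoint (A ∩ B = {2})


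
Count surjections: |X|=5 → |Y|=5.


n = |X| = 5, k = |Y| = 5. Surjections via inclusion-exclusion:
S(n,k) = Σ(-1)^i × C(k,i) × (k-i)^n, i=0 to k
i=0: (-1)^0×C(5,0)×5^5 = 3125
i=1: (-1)^1×C(5,1)×4^5 = -5120
i=2: (-1)^2×C(5,2)×3^5 = 2430
i=3: (-1)^3×C(5,3)×2^5 = -320
i=4: (-1)^4×C(5,4)×1^5 = 5
i=5: (-1)^5×C(5,5)×0^5 = 0
Total = 120

Number of surjections = 120


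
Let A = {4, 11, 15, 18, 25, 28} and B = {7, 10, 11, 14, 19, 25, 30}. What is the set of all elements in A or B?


A ∪ B = all elements in A or B (or both)
A = {4, 11, 15, 18, 25, 28}
B = {7, 10, 11, 14, 19, 25, 30}
A ∪ B = {4, 7, 10, 11, 14, 15, 18, 19, 25, 28, 30}

A ∪ B = {4, 7, 10, 11, 14, 15, 18, 19, 25, 28, 30}


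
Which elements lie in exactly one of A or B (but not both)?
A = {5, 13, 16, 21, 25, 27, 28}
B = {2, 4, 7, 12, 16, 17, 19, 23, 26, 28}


A △ B = (A \ B) ∪ (B \ A) = elements in exactly one of A or B
A \ B = {5, 13, 21, 25, 27}
B \ A = {2, 4, 7, 12, 17, 19, 23, 26}
A △ B = {2, 4, 5, 7, 12, 13, 17, 19, 21, 23, 25, 26, 27}

A △ B = {2, 4, 5, 7, 12, 13, 17, 19, 21, 23, 25, 26, 27}


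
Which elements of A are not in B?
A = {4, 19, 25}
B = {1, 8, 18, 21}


A \ B = elements in A but not in B
A = {4, 19, 25}
B = {1, 8, 18, 21}
Remove from A any elements in B
A \ B = {4, 19, 25}

A \ B = {4, 19, 25}


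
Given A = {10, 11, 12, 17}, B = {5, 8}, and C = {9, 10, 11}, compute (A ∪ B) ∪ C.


A ∪ B = {5, 8, 10, 11, 12, 17}
(A ∪ B) ∪ C = {5, 8, 9, 10, 11, 12, 17}

A ∪ B ∪ C = {5, 8, 9, 10, 11, 12, 17}


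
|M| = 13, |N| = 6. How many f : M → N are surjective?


n = |M| = 13, k = |N| = 6. Surjections via inclusion-exclusion:
S(n,k) = Σ(-1)^i × C(k,i) × (k-i)^n, i=0 to k
i=0: (-1)^0×C(6,0)×6^13 = 13060694016
i=1: (-1)^1×C(6,1)×5^13 = -7324218750
i=2: (-1)^2×C(6,2)×4^13 = 1006632960
i=3: (-1)^3×C(6,3)×3^13 = -31886460
i=4: (-1)^4×C(6,4)×2^13 = 122880
i=5: (-1)^5×C(6,5)×1^13 = -6
i=6: (-1)^6×C(6,6)×0^13 = 0
Total = 6711344640

Number of surjections = 6711344640


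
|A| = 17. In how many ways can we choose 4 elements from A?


C(n,k) = n! / (k!(n-k)!)
C(17,4) = 17! / (4!13!)
= 2380

C(17,4) = 2380


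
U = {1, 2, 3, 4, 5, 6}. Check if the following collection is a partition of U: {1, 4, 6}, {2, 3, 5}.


A partition requires: (1) non-empty parts, (2) pairwise disjoint, (3) union = U
Parts: {1, 4, 6}, {2, 3, 5}
Union of parts: {1, 2, 3, 4, 5, 6}
U = {1, 2, 3, 4, 5, 6}
All non-empty? True
Pairwise disjoint? True
Covers U? True

Yes, valid partition


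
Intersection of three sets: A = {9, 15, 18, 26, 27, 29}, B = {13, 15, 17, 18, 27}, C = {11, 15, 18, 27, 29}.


A ∩ B = {15, 18, 27}
(A ∩ B) ∩ C = {15, 18, 27}

A ∩ B ∩ C = {15, 18, 27}


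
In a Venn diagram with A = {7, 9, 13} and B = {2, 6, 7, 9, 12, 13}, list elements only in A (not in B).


A = {7, 9, 13}
B = {2, 6, 7, 9, 12, 13}
Region: only in A (not in B)
Elements: ∅

Elements only in A (not in B): ∅


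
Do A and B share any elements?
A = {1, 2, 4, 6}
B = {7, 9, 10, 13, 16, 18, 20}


Disjoint means A ∩ B = ∅.
A ∩ B = ∅
A ∩ B = ∅, so A and B are disjoint.

No — A and B share no elements (A ∩ B = ∅), so they are disjoint


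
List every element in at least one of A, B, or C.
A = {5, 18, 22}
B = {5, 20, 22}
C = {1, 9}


A ∪ B = {5, 18, 20, 22}
(A ∪ B) ∪ C = {1, 5, 9, 18, 20, 22}

A ∪ B ∪ C = {1, 5, 9, 18, 20, 22}


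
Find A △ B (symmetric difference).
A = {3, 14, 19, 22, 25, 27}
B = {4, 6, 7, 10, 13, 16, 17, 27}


A △ B = (A \ B) ∪ (B \ A) = elements in exactly one of A or B
A \ B = {3, 14, 19, 22, 25}
B \ A = {4, 6, 7, 10, 13, 16, 17}
A △ B = {3, 4, 6, 7, 10, 13, 14, 16, 17, 19, 22, 25}

A △ B = {3, 4, 6, 7, 10, 13, 14, 16, 17, 19, 22, 25}


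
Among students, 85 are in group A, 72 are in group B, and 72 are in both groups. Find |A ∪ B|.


|A ∪ B| = |A| + |B| - |A ∩ B|
= 85 + 72 - 72
= 85

|A ∪ B| = 85


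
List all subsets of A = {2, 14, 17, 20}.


|A| = 4, so |P(A)| = 2^4 = 16
Enumerate subsets by cardinality (0 to 4):
∅, {2}, {14}, {17}, {20}, {2, 14}, {2, 17}, {2, 20}, {14, 17}, {14, 20}, {17, 20}, {2, 14, 17}, {2, 14, 20}, {2, 17, 20}, {14, 17, 20}, {2, 14, 17, 20}

P(A) has 16 subsets: ∅, {2}, {14}, {17}, {20}, {2, 14}, {2, 17}, {2, 20}, {14, 17}, {14, 20}, {17, 20}, {2, 14, 17}, {2, 14, 20}, {2, 17, 20}, {14, 17, 20}, {2, 14, 17, 20}


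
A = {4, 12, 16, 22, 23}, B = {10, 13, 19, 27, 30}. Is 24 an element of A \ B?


A = {4, 12, 16, 22, 23}, B = {10, 13, 19, 27, 30}
A \ B = elements in A but not in B
A \ B = {4, 12, 16, 22, 23}
Checking if 24 ∈ A \ B
24 is not in A \ B → False

24 ∉ A \ B


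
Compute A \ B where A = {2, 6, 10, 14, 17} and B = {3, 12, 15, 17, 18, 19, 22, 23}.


A \ B = elements in A but not in B
A = {2, 6, 10, 14, 17}
B = {3, 12, 15, 17, 18, 19, 22, 23}
Remove from A any elements in B
A \ B = {2, 6, 10, 14}

A \ B = {2, 6, 10, 14}


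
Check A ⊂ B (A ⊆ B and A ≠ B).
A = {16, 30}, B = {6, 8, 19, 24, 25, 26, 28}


A ⊂ B requires: A ⊆ B AND A ≠ B.
A ⊆ B? No
A ⊄ B, so A is not a proper subset.

No, A is not a proper subset of B


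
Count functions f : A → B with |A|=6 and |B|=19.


Each of |A| = 6 inputs maps to any of |B| = 19 outputs.
# functions = |B|^|A| = 19^6
= 47045881

Number of functions = 47045881


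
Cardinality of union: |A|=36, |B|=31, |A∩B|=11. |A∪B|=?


|A ∪ B| = |A| + |B| - |A ∩ B|
= 36 + 31 - 11
= 56

|A ∪ B| = 56


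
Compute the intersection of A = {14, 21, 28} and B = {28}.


A ∩ B = elements in both A and B
A = {14, 21, 28}
B = {28}
A ∩ B = {28}

A ∩ B = {28}


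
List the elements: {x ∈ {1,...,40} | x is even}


Checking each candidate:
Condition: even numbers in {1,...,40}
Result = {2, 4, 6, 8, 10, 12, 14, 16, 18, 20, 22, 24, 26, 28, 30, 32, 34, 36, 38, 40}

{2, 4, 6, 8, 10, 12, 14, 16, 18, 20, 22, 24, 26, 28, 30, 32, 34, 36, 38, 40}


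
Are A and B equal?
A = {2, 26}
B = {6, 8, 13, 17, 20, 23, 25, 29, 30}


Two sets are equal iff they have exactly the same elements.
A = {2, 26}
B = {6, 8, 13, 17, 20, 23, 25, 29, 30}
Differences: {2, 6, 8, 13, 17, 20, 23, 25, 26, 29, 30}
A ≠ B

No, A ≠ B


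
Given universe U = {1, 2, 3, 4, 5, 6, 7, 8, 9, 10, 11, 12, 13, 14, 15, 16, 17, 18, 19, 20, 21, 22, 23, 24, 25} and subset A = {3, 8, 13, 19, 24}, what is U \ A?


Aᶜ = U \ A = elements in U but not in A
U = {1, 2, 3, 4, 5, 6, 7, 8, 9, 10, 11, 12, 13, 14, 15, 16, 17, 18, 19, 20, 21, 22, 23, 24, 25}
A = {3, 8, 13, 19, 24}
Aᶜ = {1, 2, 4, 5, 6, 7, 9, 10, 11, 12, 14, 15, 16, 17, 18, 20, 21, 22, 23, 25}

Aᶜ = {1, 2, 4, 5, 6, 7, 9, 10, 11, 12, 14, 15, 16, 17, 18, 20, 21, 22, 23, 25}


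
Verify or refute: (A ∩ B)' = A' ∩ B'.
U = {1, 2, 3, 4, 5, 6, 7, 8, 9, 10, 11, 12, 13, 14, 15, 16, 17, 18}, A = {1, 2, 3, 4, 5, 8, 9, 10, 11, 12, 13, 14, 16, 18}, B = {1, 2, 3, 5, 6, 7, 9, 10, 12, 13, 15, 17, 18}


LHS: A ∩ B = {1, 2, 3, 5, 9, 10, 12, 13, 18}
(A ∩ B)' = U \ (A ∩ B) = {4, 6, 7, 8, 11, 14, 15, 16, 17}
A' = {6, 7, 15, 17}, B' = {4, 8, 11, 14, 16}
Claimed RHS: A' ∩ B' = ∅
Identity is INVALID: LHS = {4, 6, 7, 8, 11, 14, 15, 16, 17} but the RHS claimed here equals ∅. The correct form is (A ∩ B)' = A' ∪ B'.

Identity is invalid: (A ∩ B)' = {4, 6, 7, 8, 11, 14, 15, 16, 17} but A' ∩ B' = ∅. The correct De Morgan law is (A ∩ B)' = A' ∪ B'.


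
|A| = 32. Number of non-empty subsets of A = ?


Total subsets = 2^n = 2^32 = 4294967296
Non-empty subsets exclude the empty set: 2^n - 1
= 4294967296 - 1
= 4294967295

Number of non-empty subsets = 4294967295


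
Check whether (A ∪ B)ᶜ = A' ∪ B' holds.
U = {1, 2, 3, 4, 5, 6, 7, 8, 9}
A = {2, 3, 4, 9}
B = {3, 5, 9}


LHS: A ∪ B = {2, 3, 4, 5, 9}
(A ∪ B)' = U \ (A ∪ B) = {1, 6, 7, 8}
A' = {1, 5, 6, 7, 8}, B' = {1, 2, 4, 6, 7, 8}
Claimed RHS: A' ∪ B' = {1, 2, 4, 5, 6, 7, 8}
Identity is INVALID: LHS = {1, 6, 7, 8} but the RHS claimed here equals {1, 2, 4, 5, 6, 7, 8}. The correct form is (A ∪ B)' = A' ∩ B'.

Identity is invalid: (A ∪ B)' = {1, 6, 7, 8} but A' ∪ B' = {1, 2, 4, 5, 6, 7, 8}. The correct De Morgan law is (A ∪ B)' = A' ∩ B'.


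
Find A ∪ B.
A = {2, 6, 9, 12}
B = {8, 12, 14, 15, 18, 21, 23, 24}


A ∪ B = all elements in A or B (or both)
A = {2, 6, 9, 12}
B = {8, 12, 14, 15, 18, 21, 23, 24}
A ∪ B = {2, 6, 8, 9, 12, 14, 15, 18, 21, 23, 24}

A ∪ B = {2, 6, 8, 9, 12, 14, 15, 18, 21, 23, 24}


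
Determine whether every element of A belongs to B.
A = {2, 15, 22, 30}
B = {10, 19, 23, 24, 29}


A ⊆ B means every element of A is in B.
Elements in A not in B: {2, 15, 22, 30}
So A ⊄ B.

No, A ⊄ B


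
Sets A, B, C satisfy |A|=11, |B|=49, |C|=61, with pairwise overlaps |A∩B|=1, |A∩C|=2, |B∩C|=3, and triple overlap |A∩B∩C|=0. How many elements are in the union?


|A∪B∪C| = |A|+|B|+|C| - |A∩B|-|A∩C|-|B∩C| + |A∩B∩C|
= 11+49+61 - 1-2-3 + 0
= 121 - 6 + 0
= 115

|A ∪ B ∪ C| = 115


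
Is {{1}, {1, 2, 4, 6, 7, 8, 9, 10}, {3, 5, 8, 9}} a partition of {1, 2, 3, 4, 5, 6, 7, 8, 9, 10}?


A partition requires: (1) non-empty parts, (2) pairwise disjoint, (3) union = U
Parts: {1}, {1, 2, 4, 6, 7, 8, 9, 10}, {3, 5, 8, 9}
Union of parts: {1, 2, 3, 4, 5, 6, 7, 8, 9, 10}
U = {1, 2, 3, 4, 5, 6, 7, 8, 9, 10}
All non-empty? True
Pairwise disjoint? False
Covers U? True

No, not a valid partition


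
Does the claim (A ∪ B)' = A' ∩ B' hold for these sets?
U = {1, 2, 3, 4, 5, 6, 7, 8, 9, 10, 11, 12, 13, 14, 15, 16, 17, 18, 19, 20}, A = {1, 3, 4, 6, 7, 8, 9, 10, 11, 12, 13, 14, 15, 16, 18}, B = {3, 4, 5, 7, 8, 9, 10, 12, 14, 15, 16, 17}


LHS: A ∪ B = {1, 3, 4, 5, 6, 7, 8, 9, 10, 11, 12, 13, 14, 15, 16, 17, 18}
(A ∪ B)' = U \ (A ∪ B) = {2, 19, 20}
A' = {2, 5, 17, 19, 20}, B' = {1, 2, 6, 11, 13, 18, 19, 20}
Claimed RHS: A' ∩ B' = {2, 19, 20}
Identity is VALID: LHS = RHS = {2, 19, 20} ✓

Identity is valid. (A ∪ B)' = A' ∩ B' = {2, 19, 20}


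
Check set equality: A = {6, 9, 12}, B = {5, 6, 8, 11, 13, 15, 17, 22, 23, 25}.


Two sets are equal iff they have exactly the same elements.
A = {6, 9, 12}
B = {5, 6, 8, 11, 13, 15, 17, 22, 23, 25}
Differences: {5, 8, 9, 11, 12, 13, 15, 17, 22, 23, 25}
A ≠ B

No, A ≠ B


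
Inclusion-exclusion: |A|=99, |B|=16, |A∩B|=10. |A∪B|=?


|A ∪ B| = |A| + |B| - |A ∩ B|
= 99 + 16 - 10
= 105

|A ∪ B| = 105


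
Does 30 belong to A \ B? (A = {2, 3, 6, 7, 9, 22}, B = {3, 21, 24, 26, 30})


A = {2, 3, 6, 7, 9, 22}, B = {3, 21, 24, 26, 30}
A \ B = elements in A but not in B
A \ B = {2, 6, 7, 9, 22}
Checking if 30 ∈ A \ B
30 is not in A \ B → False

30 ∉ A \ B


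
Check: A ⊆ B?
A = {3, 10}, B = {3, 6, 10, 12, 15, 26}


A ⊆ B means every element of A is in B.
All elements of A are in B.
So A ⊆ B.

Yes, A ⊆ B


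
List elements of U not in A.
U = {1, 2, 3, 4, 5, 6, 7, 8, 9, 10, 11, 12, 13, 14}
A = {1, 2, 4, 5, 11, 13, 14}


Aᶜ = U \ A = elements in U but not in A
U = {1, 2, 3, 4, 5, 6, 7, 8, 9, 10, 11, 12, 13, 14}
A = {1, 2, 4, 5, 11, 13, 14}
Aᶜ = {3, 6, 7, 8, 9, 10, 12}

Aᶜ = {3, 6, 7, 8, 9, 10, 12}


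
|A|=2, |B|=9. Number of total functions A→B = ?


Each of |A| = 2 inputs maps to any of |B| = 9 outputs.
# functions = |B|^|A| = 9^2
= 81

Number of functions = 81


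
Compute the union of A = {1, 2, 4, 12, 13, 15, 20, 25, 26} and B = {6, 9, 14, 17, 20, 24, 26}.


A ∪ B = all elements in A or B (or both)
A = {1, 2, 4, 12, 13, 15, 20, 25, 26}
B = {6, 9, 14, 17, 20, 24, 26}
A ∪ B = {1, 2, 4, 6, 9, 12, 13, 14, 15, 17, 20, 24, 25, 26}

A ∪ B = {1, 2, 4, 6, 9, 12, 13, 14, 15, 17, 20, 24, 25, 26}


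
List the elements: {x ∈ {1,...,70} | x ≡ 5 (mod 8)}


Checking each candidate:
Condition: x in {1,...,70} with x ≡ 5 (mod 8)
Result = {5, 13, 21, 29, 37, 45, 53, 61, 69}

{5, 13, 21, 29, 37, 45, 53, 61, 69}


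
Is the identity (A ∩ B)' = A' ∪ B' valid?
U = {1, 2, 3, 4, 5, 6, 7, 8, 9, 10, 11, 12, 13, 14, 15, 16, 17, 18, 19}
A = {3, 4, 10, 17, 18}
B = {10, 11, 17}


LHS: A ∩ B = {10, 17}
(A ∩ B)' = U \ (A ∩ B) = {1, 2, 3, 4, 5, 6, 7, 8, 9, 11, 12, 13, 14, 15, 16, 18, 19}
A' = {1, 2, 5, 6, 7, 8, 9, 11, 12, 13, 14, 15, 16, 19}, B' = {1, 2, 3, 4, 5, 6, 7, 8, 9, 12, 13, 14, 15, 16, 18, 19}
Claimed RHS: A' ∪ B' = {1, 2, 3, 4, 5, 6, 7, 8, 9, 11, 12, 13, 14, 15, 16, 18, 19}
Identity is VALID: LHS = RHS = {1, 2, 3, 4, 5, 6, 7, 8, 9, 11, 12, 13, 14, 15, 16, 18, 19} ✓

Identity is valid. (A ∩ B)' = A' ∪ B' = {1, 2, 3, 4, 5, 6, 7, 8, 9, 11, 12, 13, 14, 15, 16, 18, 19}


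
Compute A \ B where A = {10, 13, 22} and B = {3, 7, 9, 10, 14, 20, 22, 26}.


A \ B = elements in A but not in B
A = {10, 13, 22}
B = {3, 7, 9, 10, 14, 20, 22, 26}
Remove from A any elements in B
A \ B = {13}

A \ B = {13}


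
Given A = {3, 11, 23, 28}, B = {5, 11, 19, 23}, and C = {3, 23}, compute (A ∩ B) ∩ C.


A ∩ B = {11, 23}
(A ∩ B) ∩ C = {23}

A ∩ B ∩ C = {23}


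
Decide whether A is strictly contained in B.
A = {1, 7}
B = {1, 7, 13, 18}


A ⊂ B requires: A ⊆ B AND A ≠ B.
A ⊆ B? Yes
A = B? No
A ⊂ B: Yes (A is a proper subset of B)

Yes, A ⊂ B


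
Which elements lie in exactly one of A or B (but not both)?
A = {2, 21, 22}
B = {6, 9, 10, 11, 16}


A △ B = (A \ B) ∪ (B \ A) = elements in exactly one of A or B
A \ B = {2, 21, 22}
B \ A = {6, 9, 10, 11, 16}
A △ B = {2, 6, 9, 10, 11, 16, 21, 22}

A △ B = {2, 6, 9, 10, 11, 16, 21, 22}


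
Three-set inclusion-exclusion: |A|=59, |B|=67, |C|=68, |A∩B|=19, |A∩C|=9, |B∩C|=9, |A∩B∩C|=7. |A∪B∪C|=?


|A∪B∪C| = |A|+|B|+|C| - |A∩B|-|A∩C|-|B∩C| + |A∩B∩C|
= 59+67+68 - 19-9-9 + 7
= 194 - 37 + 7
= 164

|A ∪ B ∪ C| = 164


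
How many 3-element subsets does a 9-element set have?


C(n,k) = n! / (k!(n-k)!)
C(9,3) = 9! / (3!6!)
= 84

C(9,3) = 84


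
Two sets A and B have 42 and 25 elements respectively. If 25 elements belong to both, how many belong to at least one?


|A ∪ B| = |A| + |B| - |A ∩ B|
= 42 + 25 - 25
= 42

|A ∪ B| = 42


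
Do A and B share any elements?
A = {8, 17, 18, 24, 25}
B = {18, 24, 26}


Disjoint means A ∩ B = ∅.
A ∩ B = {18, 24}
A ∩ B ≠ ∅, so A and B are NOT disjoint.

Yes — A and B share the element(s) of A ∩ B = {18, 24}, so they are not disjoint


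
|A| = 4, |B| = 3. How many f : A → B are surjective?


n = |A| = 4, k = |B| = 3. Surjections via inclusion-exclusion:
S(n,k) = Σ(-1)^i × C(k,i) × (k-i)^n, i=0 to k
i=0: (-1)^0×C(3,0)×3^4 = 81
i=1: (-1)^1×C(3,1)×2^4 = -48
i=2: (-1)^2×C(3,2)×1^4 = 3
i=3: (-1)^3×C(3,3)×0^4 = 0
Total = 36

Number of surjections = 36


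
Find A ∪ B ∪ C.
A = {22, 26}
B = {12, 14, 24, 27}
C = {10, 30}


A ∪ B = {12, 14, 22, 24, 26, 27}
(A ∪ B) ∪ C = {10, 12, 14, 22, 24, 26, 27, 30}

A ∪ B ∪ C = {10, 12, 14, 22, 24, 26, 27, 30}


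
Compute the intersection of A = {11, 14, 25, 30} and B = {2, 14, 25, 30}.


A ∩ B = elements in both A and B
A = {11, 14, 25, 30}
B = {2, 14, 25, 30}
A ∩ B = {14, 25, 30}

A ∩ B = {14, 25, 30}


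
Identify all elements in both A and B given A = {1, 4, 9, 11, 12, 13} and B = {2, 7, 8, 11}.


A = {1, 4, 9, 11, 12, 13}
B = {2, 7, 8, 11}
Region: in both A and B
Elements: {11}

Elements in both A and B: {11}


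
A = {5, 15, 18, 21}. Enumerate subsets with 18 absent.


A subset of A that omits 18 is a subset of A \ {18}, so there are 2^(n-1) = 2^3 = 8 of them.
Subsets excluding 18: ∅, {5}, {15}, {21}, {5, 15}, {5, 21}, {15, 21}, {5, 15, 21}

Subsets excluding 18 (8 total): ∅, {5}, {15}, {21}, {5, 15}, {5, 21}, {15, 21}, {5, 15, 21}


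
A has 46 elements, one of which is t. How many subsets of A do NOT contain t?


Subsets of A avoiding t are subsets of A \ {t}, which has 45 elements.
Count = 2^(n-1) = 2^45
= 35184372088832

Number of subsets avoiding t = 35184372088832


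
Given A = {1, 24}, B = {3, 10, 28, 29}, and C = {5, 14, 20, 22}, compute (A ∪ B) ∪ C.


A ∪ B = {1, 3, 10, 24, 28, 29}
(A ∪ B) ∪ C = {1, 3, 5, 10, 14, 20, 22, 24, 28, 29}

A ∪ B ∪ C = {1, 3, 5, 10, 14, 20, 22, 24, 28, 29}


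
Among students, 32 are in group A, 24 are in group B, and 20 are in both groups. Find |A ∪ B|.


|A ∪ B| = |A| + |B| - |A ∩ B|
= 32 + 24 - 20
= 36

|A ∪ B| = 36


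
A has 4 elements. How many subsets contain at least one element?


Total subsets = 2^n = 2^4 = 16
Non-empty subsets exclude the empty set: 2^n - 1
= 16 - 1
= 15

Number of non-empty subsets = 15


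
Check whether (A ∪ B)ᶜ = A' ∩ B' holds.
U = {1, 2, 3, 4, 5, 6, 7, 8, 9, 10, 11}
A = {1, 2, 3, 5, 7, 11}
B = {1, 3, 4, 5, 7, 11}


LHS: A ∪ B = {1, 2, 3, 4, 5, 7, 11}
(A ∪ B)' = U \ (A ∪ B) = {6, 8, 9, 10}
A' = {4, 6, 8, 9, 10}, B' = {2, 6, 8, 9, 10}
Claimed RHS: A' ∩ B' = {6, 8, 9, 10}
Identity is VALID: LHS = RHS = {6, 8, 9, 10} ✓

Identity is valid. (A ∪ B)' = A' ∩ B' = {6, 8, 9, 10}


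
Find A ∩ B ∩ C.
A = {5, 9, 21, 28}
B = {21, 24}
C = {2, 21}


A ∩ B = {21}
(A ∩ B) ∩ C = {21}

A ∩ B ∩ C = {21}


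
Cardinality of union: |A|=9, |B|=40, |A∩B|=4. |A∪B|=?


|A ∪ B| = |A| + |B| - |A ∩ B|
= 9 + 40 - 4
= 45

|A ∪ B| = 45


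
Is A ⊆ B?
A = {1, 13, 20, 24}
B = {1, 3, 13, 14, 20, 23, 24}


A ⊆ B means every element of A is in B.
All elements of A are in B.
So A ⊆ B.

Yes, A ⊆ B


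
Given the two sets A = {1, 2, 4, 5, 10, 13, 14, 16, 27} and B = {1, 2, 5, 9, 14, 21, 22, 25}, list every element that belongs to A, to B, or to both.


A ∪ B = all elements in A or B (or both)
A = {1, 2, 4, 5, 10, 13, 14, 16, 27}
B = {1, 2, 5, 9, 14, 21, 22, 25}
A ∪ B = {1, 2, 4, 5, 9, 10, 13, 14, 16, 21, 22, 25, 27}

A ∪ B = {1, 2, 4, 5, 9, 10, 13, 14, 16, 21, 22, 25, 27}


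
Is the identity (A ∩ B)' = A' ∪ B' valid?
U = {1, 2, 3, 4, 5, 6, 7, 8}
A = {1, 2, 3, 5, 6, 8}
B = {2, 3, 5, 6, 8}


LHS: A ∩ B = {2, 3, 5, 6, 8}
(A ∩ B)' = U \ (A ∩ B) = {1, 4, 7}
A' = {4, 7}, B' = {1, 4, 7}
Claimed RHS: A' ∪ B' = {1, 4, 7}
Identity is VALID: LHS = RHS = {1, 4, 7} ✓

Identity is valid. (A ∩ B)' = A' ∪ B' = {1, 4, 7}


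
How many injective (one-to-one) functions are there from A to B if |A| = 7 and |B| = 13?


An injection sends each of |A| = 7 inputs to a distinct output in B.
# injections = |B|·(|B|-1)·…·(|B|-|A|+1) = 13! / (13 - 7)!
= 13 × 12 × 11 × 10 × 9 × 8 × 7
= 8648640

Number of injections = 8648640


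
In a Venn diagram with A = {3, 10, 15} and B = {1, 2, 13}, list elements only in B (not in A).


A = {3, 10, 15}
B = {1, 2, 13}
Region: only in B (not in A)
Elements: {1, 2, 13}

Elements only in B (not in A): {1, 2, 13}


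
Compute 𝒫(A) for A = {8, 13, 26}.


|A| = 3, so |P(A)| = 2^3 = 8
Enumerate subsets by cardinality (0 to 3):
∅, {8}, {13}, {26}, {8, 13}, {8, 26}, {13, 26}, {8, 13, 26}

P(A) has 8 subsets: ∅, {8}, {13}, {26}, {8, 13}, {8, 26}, {13, 26}, {8, 13, 26}


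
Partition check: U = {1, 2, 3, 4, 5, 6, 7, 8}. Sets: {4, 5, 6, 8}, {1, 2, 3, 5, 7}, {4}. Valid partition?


A partition requires: (1) non-empty parts, (2) pairwise disjoint, (3) union = U
Parts: {4, 5, 6, 8}, {1, 2, 3, 5, 7}, {4}
Union of parts: {1, 2, 3, 4, 5, 6, 7, 8}
U = {1, 2, 3, 4, 5, 6, 7, 8}
All non-empty? True
Pairwise disjoint? False
Covers U? True

No, not a valid partition


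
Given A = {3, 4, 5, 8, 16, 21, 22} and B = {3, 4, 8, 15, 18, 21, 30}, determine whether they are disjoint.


Disjoint means A ∩ B = ∅.
A ∩ B = {3, 4, 8, 21}
A ∩ B ≠ ∅, so A and B are NOT disjoint.

No, A and B are not disjoint (A ∩ B = {3, 4, 8, 21})


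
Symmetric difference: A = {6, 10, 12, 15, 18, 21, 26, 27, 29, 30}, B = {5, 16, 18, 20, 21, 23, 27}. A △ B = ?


A △ B = (A \ B) ∪ (B \ A) = elements in exactly one of A or B
A \ B = {6, 10, 12, 15, 26, 29, 30}
B \ A = {5, 16, 20, 23}
A △ B = {5, 6, 10, 12, 15, 16, 20, 23, 26, 29, 30}

A △ B = {5, 6, 10, 12, 15, 16, 20, 23, 26, 29, 30}


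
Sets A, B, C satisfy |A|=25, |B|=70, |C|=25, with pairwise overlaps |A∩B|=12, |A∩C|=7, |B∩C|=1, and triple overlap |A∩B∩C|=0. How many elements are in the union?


|A∪B∪C| = |A|+|B|+|C| - |A∩B|-|A∩C|-|B∩C| + |A∩B∩C|
= 25+70+25 - 12-7-1 + 0
= 120 - 20 + 0
= 100

|A ∪ B ∪ C| = 100


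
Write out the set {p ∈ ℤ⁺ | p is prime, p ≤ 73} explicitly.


Checking each candidate:
Condition: primes ≤ 73
Result = {2, 3, 5, 7, 11, 13, 17, 19, 23, 29, 31, 37, 41, 43, 47, 53, 59, 61, 67, 71, 73}

{2, 3, 5, 7, 11, 13, 17, 19, 23, 29, 31, 37, 41, 43, 47, 53, 59, 61, 67, 71, 73}


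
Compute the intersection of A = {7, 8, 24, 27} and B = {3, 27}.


A ∩ B = elements in both A and B
A = {7, 8, 24, 27}
B = {3, 27}
A ∩ B = {27}

A ∩ B = {27}


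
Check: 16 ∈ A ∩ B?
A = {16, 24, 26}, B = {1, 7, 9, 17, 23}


A = {16, 24, 26}, B = {1, 7, 9, 17, 23}
A ∩ B = elements in both A and B
A ∩ B = ∅
Checking if 16 ∈ A ∩ B
16 is not in A ∩ B → False

16 ∉ A ∩ B


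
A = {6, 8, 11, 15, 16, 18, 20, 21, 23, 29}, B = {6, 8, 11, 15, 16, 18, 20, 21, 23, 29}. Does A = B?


Two sets are equal iff they have exactly the same elements.
A = {6, 8, 11, 15, 16, 18, 20, 21, 23, 29}
B = {6, 8, 11, 15, 16, 18, 20, 21, 23, 29}
Same elements → A = B

Yes, A = B


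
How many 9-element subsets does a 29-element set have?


C(n,k) = n! / (k!(n-k)!)
C(29,9) = 29! / (9!20!)
= 10015005

C(29,9) = 10015005


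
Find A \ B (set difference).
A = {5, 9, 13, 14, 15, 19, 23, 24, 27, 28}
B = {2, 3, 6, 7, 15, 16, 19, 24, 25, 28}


A \ B = elements in A but not in B
A = {5, 9, 13, 14, 15, 19, 23, 24, 27, 28}
B = {2, 3, 6, 7, 15, 16, 19, 24, 25, 28}
Remove from A any elements in B
A \ B = {5, 9, 13, 14, 23, 27}

A \ B = {5, 9, 13, 14, 23, 27}


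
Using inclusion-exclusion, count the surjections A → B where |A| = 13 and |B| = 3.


n = |A| = 13, k = |B| = 3. Surjections via inclusion-exclusion:
S(n,k) = Σ(-1)^i × C(k,i) × (k-i)^n, i=0 to k
i=0: (-1)^0×C(3,0)×3^13 = 1594323
i=1: (-1)^1×C(3,1)×2^13 = -24576
i=2: (-1)^2×C(3,2)×1^13 = 3
i=3: (-1)^3×C(3,3)×0^13 = 0
Total = 1569750

Number of surjections = 1569750


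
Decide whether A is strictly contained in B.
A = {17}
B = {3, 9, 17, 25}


A ⊂ B requires: A ⊆ B AND A ≠ B.
A ⊆ B? Yes
A = B? No
A ⊂ B: Yes (A is a proper subset of B)

Yes, A ⊂ B


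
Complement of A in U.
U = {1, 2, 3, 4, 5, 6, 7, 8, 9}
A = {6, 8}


Aᶜ = U \ A = elements in U but not in A
U = {1, 2, 3, 4, 5, 6, 7, 8, 9}
A = {6, 8}
Aᶜ = {1, 2, 3, 4, 5, 7, 9}

Aᶜ = {1, 2, 3, 4, 5, 7, 9}


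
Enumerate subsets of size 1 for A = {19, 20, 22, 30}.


|A| = 4, so A has C(4,1) = 4 subsets of size 1.
Enumerate by choosing 1 elements from A at a time:
{19}, {20}, {22}, {30}

1-element subsets (4 total): {19}, {20}, {22}, {30}


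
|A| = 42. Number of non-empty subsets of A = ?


Total subsets = 2^n = 2^42 = 4398046511104
Non-empty subsets exclude the empty set: 2^n - 1
= 4398046511104 - 1
= 4398046511103

Number of non-empty subsets = 4398046511103


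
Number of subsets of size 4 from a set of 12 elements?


C(n,k) = n! / (k!(n-k)!)
C(12,4) = 12! / (4!8!)
= 495

C(12,4) = 495


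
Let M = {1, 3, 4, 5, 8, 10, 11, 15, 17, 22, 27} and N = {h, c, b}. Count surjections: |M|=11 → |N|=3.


n = |M| = 11, k = |N| = 3. Surjections via inclusion-exclusion:
S(n,k) = Σ(-1)^i × C(k,i) × (k-i)^n, i=0 to k
i=0: (-1)^0×C(3,0)×3^11 = 177147
i=1: (-1)^1×C(3,1)×2^11 = -6144
i=2: (-1)^2×C(3,2)×1^11 = 3
i=3: (-1)^3×C(3,3)×0^11 = 0
Total = 171006

Number of surjections = 171006


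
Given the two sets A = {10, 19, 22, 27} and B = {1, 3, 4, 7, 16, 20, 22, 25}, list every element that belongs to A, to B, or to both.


A ∪ B = all elements in A or B (or both)
A = {10, 19, 22, 27}
B = {1, 3, 4, 7, 16, 20, 22, 25}
A ∪ B = {1, 3, 4, 7, 10, 16, 19, 20, 22, 25, 27}

A ∪ B = {1, 3, 4, 7, 10, 16, 19, 20, 22, 25, 27}


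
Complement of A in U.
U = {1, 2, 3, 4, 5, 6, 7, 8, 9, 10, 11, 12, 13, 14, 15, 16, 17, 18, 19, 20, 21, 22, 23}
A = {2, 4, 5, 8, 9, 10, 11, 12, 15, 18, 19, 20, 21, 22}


Aᶜ = U \ A = elements in U but not in A
U = {1, 2, 3, 4, 5, 6, 7, 8, 9, 10, 11, 12, 13, 14, 15, 16, 17, 18, 19, 20, 21, 22, 23}
A = {2, 4, 5, 8, 9, 10, 11, 12, 15, 18, 19, 20, 21, 22}
Aᶜ = {1, 3, 6, 7, 13, 14, 16, 17, 23}

Aᶜ = {1, 3, 6, 7, 13, 14, 16, 17, 23}
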